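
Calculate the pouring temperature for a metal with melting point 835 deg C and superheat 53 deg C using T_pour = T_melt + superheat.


Formula: T_pour = T_melt + Superheat
T_pour = 835 + 53 = 888 deg C


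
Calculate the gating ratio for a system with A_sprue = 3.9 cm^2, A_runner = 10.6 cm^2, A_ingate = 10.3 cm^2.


Sprue:Runner:Ingate = 1 : 10.6/3.9 : 10.3/3.9 = 1:2.72:2.64

Final answer: 1:2.72:2.64


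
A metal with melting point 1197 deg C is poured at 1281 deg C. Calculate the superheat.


Formula: Superheat = T_pour - T_melt
Superheat = 1281 - 1197 = 84 deg C

Final answer: 84 deg C


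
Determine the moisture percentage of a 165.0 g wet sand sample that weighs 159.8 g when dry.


Formula: MC = (W_wet - W_dry) / W_wet * 100
Water mass = 165.0 - 159.8 = 5.2 g
MC = 5.2 / 165.0 * 100 = 3.1515%

Final answer: 3.1515%


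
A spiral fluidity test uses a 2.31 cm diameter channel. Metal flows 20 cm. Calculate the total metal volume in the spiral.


Formula: V = pi * (d/2)^2 * L  (cylinder volume)
Radius = 2.31/2 = 1.155 cm
V = pi * 1.155^2 * 20 = 83.8193 cm^3


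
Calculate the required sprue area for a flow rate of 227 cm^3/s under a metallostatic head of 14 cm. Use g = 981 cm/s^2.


Formula: v = sqrt(2*g*h), A = Q/v
Velocity: v = sqrt(2 * 981 * 14) = sqrt(27468) = 165.7347 cm/s
Sprue area: A = Q / v = 227 / 165.7347 = 1.3697 cm^2

1.3697 cm^2


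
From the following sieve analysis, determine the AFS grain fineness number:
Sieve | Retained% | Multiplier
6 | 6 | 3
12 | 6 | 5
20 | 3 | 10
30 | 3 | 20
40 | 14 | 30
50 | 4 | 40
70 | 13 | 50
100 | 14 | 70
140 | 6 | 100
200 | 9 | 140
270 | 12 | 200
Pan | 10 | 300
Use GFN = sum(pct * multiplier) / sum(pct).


Formula: GFN = sum(pct * multiplier) / sum(pct)
sum(pct * multiplier) = 9608
sum(pct) = 100
GFN = 9608 / 100 = 96.08

Answer: 96.08


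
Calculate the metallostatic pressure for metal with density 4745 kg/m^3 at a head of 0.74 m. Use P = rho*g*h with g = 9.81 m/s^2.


Formula: P = rho * g * h
rho * g = 4745 * 9.81 = 46548.45 N/m^3
P = 46548.45 * 0.74 = 34445.8530 Pa

Answer: 34445.8530 Pa


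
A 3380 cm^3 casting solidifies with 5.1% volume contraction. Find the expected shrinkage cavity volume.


Formula: V_shrink = V_casting * shrinkage_pct / 100
V_shrink = 3380 cm^3 * 5.1 / 100 = 172.3800 cm^3


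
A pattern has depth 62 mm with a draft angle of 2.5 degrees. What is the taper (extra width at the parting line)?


Formula: taper = depth * tan(draft_angle)
tan(2.5 deg) = 0.0436609
taper = 62 mm * 0.0436609 = 2.7070 mm


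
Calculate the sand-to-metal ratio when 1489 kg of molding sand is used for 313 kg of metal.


Formula: Sand-to-Metal Ratio = W_sand / W_metal
Ratio = 1489 kg / 313 kg = 4.7572


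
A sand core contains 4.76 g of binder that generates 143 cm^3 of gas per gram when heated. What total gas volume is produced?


Formula: V_gas = W_binder * gas_evolution_rate
V = 4.76 g * 143 cm^3/g = 680.6800 cm^3

Answer: 680.6800 cm^3


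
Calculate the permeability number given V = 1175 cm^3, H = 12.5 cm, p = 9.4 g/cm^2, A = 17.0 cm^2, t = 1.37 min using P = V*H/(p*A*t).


Formula: Permeability Number P = (V * H) / (p * A * t)
Numerator: V * H = 1175 * 12.5 = 14687.5
Denominator: p * A * t = 9.4 * 17.0 * 1.37 = 218.926
P = 14687.5 / 218.926 = 67.0889

Answer: 67.0889


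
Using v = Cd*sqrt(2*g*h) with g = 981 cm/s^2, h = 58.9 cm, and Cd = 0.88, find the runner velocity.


Formula: v = Cd * sqrt(2 * g * h)  (Torricelli with discharge coefficient)
2*g*h = 2 * 981 * 58.9 = 115561.8 cm^2/s^2
sqrt(115561.8) = 339.94382 cm/s
v = 0.88 * 339.94382 = 299.1506 cm/s


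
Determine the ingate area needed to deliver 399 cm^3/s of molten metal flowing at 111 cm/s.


Formula: A_ingate = Q / v  (continuity equation)
A = 399 cm^3/s / 111 cm/s = 3.5946 cm^2

3.5946 cm^2


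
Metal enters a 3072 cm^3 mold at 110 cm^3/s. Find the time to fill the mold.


Formula: t_fill = V_mold / Q_flow
t = 3072 cm^3 / 110 cm^3/s = 27.9273 s

Answer: 27.9273 s


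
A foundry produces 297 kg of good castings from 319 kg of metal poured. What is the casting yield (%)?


Formula: Casting Yield = (W_good / W_total) * 100
Yield = (297 kg / 319 kg) * 100 = 93.1034%

93.1034%


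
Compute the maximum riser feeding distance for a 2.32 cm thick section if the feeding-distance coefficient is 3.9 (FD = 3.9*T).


Formula: FD = 3.9 * T  (riser feeding-distance rule)
FD = 3.9 * 2.32 cm = 9.0480 cm

9.0480 cm


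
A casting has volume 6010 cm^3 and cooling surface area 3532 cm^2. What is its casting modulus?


Formula: Casting Modulus M = V / A
M = 6010 cm^3 / 3532 cm^2 = 1.7016 cm


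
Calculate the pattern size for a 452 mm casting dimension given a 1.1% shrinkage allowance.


Formula: L_pattern = L_casting * (1 + shrinkage_rate/100)
Shrinkage factor = 1 + 1.1/100 = 1.011
L_pattern = 452 mm * 1.011 = 456.9720 mm

456.9720 mm


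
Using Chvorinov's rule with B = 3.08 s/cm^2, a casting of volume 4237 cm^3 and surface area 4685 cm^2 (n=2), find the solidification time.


Formula: t_s = B * (V/A)^n  (Chvorinov's rule, n=2)
Modulus M = V/A = 4237/4685 = 0.904376 cm
M^2 = 0.904376^2 = 0.817896 cm^2
t_s = 3.08 * 0.817896 = 2.5191 s


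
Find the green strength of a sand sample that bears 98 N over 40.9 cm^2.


Formula: Compressive Strength = Force / Area
Strength = 98 N / 40.9 cm^2 = 2.3961 N/cm^2


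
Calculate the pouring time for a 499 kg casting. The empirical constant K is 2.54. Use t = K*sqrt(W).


Formula: t = K * sqrt(W)
sqrt(W) = sqrt(499) = 22.33831
t = 2.54 * 22.33831 = 56.7393 s

Answer: 56.7393 s


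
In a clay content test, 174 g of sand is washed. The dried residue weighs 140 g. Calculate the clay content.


Formula: Clay% = (W_total - W_washed) / W_total * 100
Clay mass = 174 - 140 = 34 g
Clay% = 34 / 174 * 100 = 19.5402%

Final answer: 19.5402%


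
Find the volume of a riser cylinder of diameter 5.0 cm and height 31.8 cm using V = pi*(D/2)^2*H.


Formula: V = pi * (D/2)^2 * H  (cylinder volume)
Radius = D/2 = 5.0/2 = 2.5 cm
V = pi * 2.5^2 * 31.8 = 624.3915 cm^3

Final answer: 624.3915 cm^3


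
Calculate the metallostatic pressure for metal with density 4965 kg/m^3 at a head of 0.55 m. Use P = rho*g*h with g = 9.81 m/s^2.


Formula: P = rho * g * h
rho * g = 4965 * 9.81 = 48706.65 N/m^3
P = 48706.65 * 0.55 = 26788.6575 Pa

26788.6575 Pa


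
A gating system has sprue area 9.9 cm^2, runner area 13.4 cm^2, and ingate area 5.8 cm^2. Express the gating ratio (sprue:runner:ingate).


Sprue:Runner:Ingate = 1 : 13.4/9.9 : 5.8/9.9 = 1:1.35:0.59

Final answer: 1:1.35:0.59


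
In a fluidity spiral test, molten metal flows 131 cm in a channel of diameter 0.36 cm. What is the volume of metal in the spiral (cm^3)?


Formula: V = pi * (d/2)^2 * L  (cylinder volume)
Radius = 0.36/2 = 0.18 cm
V = pi * 0.18^2 * 131 = 13.3342 cm^3

Final answer: 13.3342 cm^3


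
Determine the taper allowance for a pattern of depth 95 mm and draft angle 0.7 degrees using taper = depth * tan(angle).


Formula: taper = depth * tan(draft_angle)
tan(0.7 deg) = 0.0122179
taper = 95 mm * 0.0122179 = 1.1607 mm

Final answer: 1.1607 mm


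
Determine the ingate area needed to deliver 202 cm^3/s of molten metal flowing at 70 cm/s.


Formula: A_ingate = Q / v  (continuity equation)
A = 202 cm^3/s / 70 cm/s = 2.8857 cm^2

Final answer: 2.8857 cm^2


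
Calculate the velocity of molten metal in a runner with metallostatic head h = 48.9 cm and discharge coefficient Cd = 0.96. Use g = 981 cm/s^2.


Formula: v = Cd * sqrt(2 * g * h)  (Torricelli with discharge coefficient)
2*g*h = 2 * 981 * 48.9 = 95941.8 cm^2/s^2
sqrt(95941.8) = 309.74473 cm/s
v = 0.96 * 309.74473 = 297.3549 cm/s

Answer: 297.3549 cm/s


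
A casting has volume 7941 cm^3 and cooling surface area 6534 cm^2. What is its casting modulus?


Formula: Casting Modulus M = V / A
M = 7941 cm^3 / 6534 cm^2 = 1.2153 cm


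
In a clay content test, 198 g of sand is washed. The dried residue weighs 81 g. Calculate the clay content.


Formula: Clay% = (W_total - W_washed) / W_total * 100
Clay mass = 198 - 81 = 117 g
Clay% = 117 / 198 * 100 = 59.0909%

59.0909%


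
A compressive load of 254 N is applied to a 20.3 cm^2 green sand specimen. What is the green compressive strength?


Formula: Compressive Strength = Force / Area
Strength = 254 N / 20.3 cm^2 = 12.5123 N/cm^2

Answer: 12.5123 N/cm^2


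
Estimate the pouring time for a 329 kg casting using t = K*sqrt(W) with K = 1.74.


Formula: t = K * sqrt(W)
sqrt(W) = sqrt(329) = 18.13836
t = 1.74 * 18.13836 = 31.5607 s

Answer: 31.5607 s


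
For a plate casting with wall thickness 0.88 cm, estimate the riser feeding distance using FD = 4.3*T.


Formula: FD = 4.3 * T  (riser feeding-distance rule)
FD = 4.3 * 0.88 cm = 3.7840 cm

3.7840 cm


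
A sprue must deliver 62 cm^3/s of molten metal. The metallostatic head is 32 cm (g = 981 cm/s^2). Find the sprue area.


Formula: v = sqrt(2*g*h), A = Q/v
Velocity: v = sqrt(2 * 981 * 32) = sqrt(62784) = 250.5674 cm/s
Sprue area: A = Q / v = 62 / 250.5674 = 0.2474 cm^2

0.2474 cm^2


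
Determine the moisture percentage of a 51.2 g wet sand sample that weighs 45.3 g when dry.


Formula: MC = (W_wet - W_dry) / W_wet * 100
Water mass = 51.2 - 45.3 = 5.9 g
MC = 5.9 / 51.2 * 100 = 11.5234%


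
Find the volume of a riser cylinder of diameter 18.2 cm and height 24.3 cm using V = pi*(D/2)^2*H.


Formula: V = pi * (D/2)^2 * H  (cylinder volume)
Radius = D/2 = 18.2/2 = 9.1 cm
V = pi * 9.1^2 * 24.3 = 6321.7735 cm^3


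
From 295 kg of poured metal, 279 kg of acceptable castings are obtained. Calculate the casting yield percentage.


Formula: Casting Yield = (W_good / W_total) * 100
Yield = (279 kg / 295 kg) * 100 = 94.5763%

94.5763%


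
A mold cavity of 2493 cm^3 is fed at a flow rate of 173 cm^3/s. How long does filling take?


Formula: t_fill = V_mold / Q_flow
t = 2493 cm^3 / 173 cm^3/s = 14.4104 s

Answer: 14.4104 s


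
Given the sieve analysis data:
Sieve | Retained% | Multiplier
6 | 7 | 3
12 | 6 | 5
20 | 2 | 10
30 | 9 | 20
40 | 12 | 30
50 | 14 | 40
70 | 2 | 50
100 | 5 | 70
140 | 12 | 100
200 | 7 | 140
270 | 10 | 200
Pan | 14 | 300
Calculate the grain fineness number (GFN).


Formula: GFN = sum(pct * multiplier) / sum(pct)
sum(pct * multiplier) = 10001
sum(pct) = 100
GFN = 10001 / 100 = 100.01


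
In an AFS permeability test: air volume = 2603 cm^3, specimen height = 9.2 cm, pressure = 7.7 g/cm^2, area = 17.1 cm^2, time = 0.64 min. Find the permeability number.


Formula: Permeability Number P = (V * H) / (p * A * t)
Numerator: V * H = 2603 * 9.2 = 23947.6
Denominator: p * A * t = 7.7 * 17.1 * 0.64 = 84.2688
P = 23947.6 / 84.2688 = 284.1811


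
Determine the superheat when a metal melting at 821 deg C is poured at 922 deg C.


Formula: Superheat = T_pour - T_melt
Superheat = 922 - 821 = 101 deg C

Final answer: 101 deg C


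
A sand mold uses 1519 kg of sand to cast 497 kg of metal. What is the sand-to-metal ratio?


Formula: Sand-to-Metal Ratio = W_sand / W_metal
Ratio = 1519 kg / 497 kg = 3.0563


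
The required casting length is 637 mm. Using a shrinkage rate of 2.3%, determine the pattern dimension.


Formula: L_pattern = L_casting * (1 + shrinkage_rate/100)
Shrinkage factor = 1 + 2.3/100 = 1.023
L_pattern = 637 mm * 1.023 = 651.6510 mm

Answer: 651.6510 mm


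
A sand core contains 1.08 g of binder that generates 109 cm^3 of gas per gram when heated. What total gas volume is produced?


Formula: V_gas = W_binder * gas_evolution_rate
V = 1.08 g * 109 cm^3/g = 117.7200 cm^3

Answer: 117.7200 cm^3


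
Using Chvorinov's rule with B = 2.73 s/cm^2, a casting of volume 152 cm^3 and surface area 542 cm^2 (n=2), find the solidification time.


Formula: t_s = B * (V/A)^n  (Chvorinov's rule, n=2)
Modulus M = V/A = 152/542 = 0.280443 cm
M^2 = 0.280443^2 = 0.078648 cm^2
t_s = 2.73 * 0.078648 = 0.2147 s

Answer: 0.2147 s


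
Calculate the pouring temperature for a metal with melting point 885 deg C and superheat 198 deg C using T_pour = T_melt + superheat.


Formula: T_pour = T_melt + Superheat
T_pour = 885 + 198 = 1083 deg C

Final answer: 1083 deg C


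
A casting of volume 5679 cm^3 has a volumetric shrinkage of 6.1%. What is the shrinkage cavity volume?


Formula: V_shrink = V_casting * shrinkage_pct / 100
V_shrink = 5679 cm^3 * 6.1 / 100 = 346.4190 cm^3

346.4190 cm^3


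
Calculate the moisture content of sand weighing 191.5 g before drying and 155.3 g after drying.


Formula: MC = (W_wet - W_dry) / W_wet * 100
Water mass = 191.5 - 155.3 = 36.2 g
MC = 36.2 / 191.5 * 100 = 18.9034%

Answer: 18.9034%


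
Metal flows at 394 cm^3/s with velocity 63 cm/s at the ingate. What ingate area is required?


Formula: A_ingate = Q / v  (continuity equation)
A = 394 cm^3/s / 63 cm/s = 6.2540 cm^2

Final answer: 6.2540 cm^2


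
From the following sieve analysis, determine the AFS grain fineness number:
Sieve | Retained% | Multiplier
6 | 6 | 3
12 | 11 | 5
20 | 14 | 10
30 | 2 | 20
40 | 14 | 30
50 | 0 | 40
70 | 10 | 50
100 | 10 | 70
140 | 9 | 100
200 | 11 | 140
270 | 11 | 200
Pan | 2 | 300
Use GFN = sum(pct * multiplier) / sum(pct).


Formula: GFN = sum(pct * multiplier) / sum(pct)
sum(pct * multiplier) = 7113
sum(pct) = 100
GFN = 7113 / 100 = 71.13

Final answer: 71.13


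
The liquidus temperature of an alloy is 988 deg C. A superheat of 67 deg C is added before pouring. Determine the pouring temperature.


Formula: T_pour = T_melt + Superheat
T_pour = 988 + 67 = 1055 deg C

1055 deg C


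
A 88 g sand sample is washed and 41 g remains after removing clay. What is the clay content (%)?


Formula: Clay% = (W_total - W_washed) / W_total * 100
Clay mass = 88 - 41 = 47 g
Clay% = 47 / 88 * 100 = 53.4091%

Answer: 53.4091%


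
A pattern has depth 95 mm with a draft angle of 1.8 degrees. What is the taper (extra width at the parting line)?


Formula: taper = depth * tan(draft_angle)
tan(1.8 deg) = 0.0314263
taper = 95 mm * 0.0314263 = 2.9855 mm


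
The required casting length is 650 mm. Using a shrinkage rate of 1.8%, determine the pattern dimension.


Formula: L_pattern = L_casting * (1 + shrinkage_rate/100)
Shrinkage factor = 1 + 1.8/100 = 1.018
L_pattern = 650 mm * 1.018 = 661.7000 mm


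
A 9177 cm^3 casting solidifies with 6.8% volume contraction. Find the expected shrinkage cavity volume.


Formula: V_shrink = V_casting * shrinkage_pct / 100
V_shrink = 9177 cm^3 * 6.8 / 100 = 624.0360 cm^3

Final answer: 624.0360 cm^3


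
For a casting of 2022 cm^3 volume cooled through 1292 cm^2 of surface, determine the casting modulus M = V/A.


Formula: Casting Modulus M = V / A
M = 2022 cm^3 / 1292 cm^2 = 1.5650 cm

Answer: 1.5650 cm


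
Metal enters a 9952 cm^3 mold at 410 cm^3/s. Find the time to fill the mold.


Formula: t_fill = V_mold / Q_flow
t = 9952 cm^3 / 410 cm^3/s = 24.2732 s


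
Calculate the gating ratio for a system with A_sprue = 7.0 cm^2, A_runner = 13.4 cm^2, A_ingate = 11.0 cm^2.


Sprue:Runner:Ingate = 1 : 13.4/7.0 : 11.0/7.0 = 1:1.91:1.57


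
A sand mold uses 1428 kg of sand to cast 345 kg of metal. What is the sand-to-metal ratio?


Formula: Sand-to-Metal Ratio = W_sand / W_metal
Ratio = 1428 kg / 345 kg = 4.1391

4.1391


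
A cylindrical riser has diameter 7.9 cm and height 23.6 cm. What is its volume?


Formula: V = pi * (D/2)^2 * H  (cylinder volume)
Radius = D/2 = 7.9/2 = 3.95 cm
V = pi * 3.95^2 * 23.6 = 1156.7941 cm^3


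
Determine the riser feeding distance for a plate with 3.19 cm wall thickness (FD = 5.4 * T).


Formula: FD = 5.4 * T  (riser feeding-distance rule)
FD = 5.4 * 3.19 cm = 17.2260 cm


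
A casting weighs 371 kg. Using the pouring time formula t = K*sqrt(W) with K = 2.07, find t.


Formula: t = K * sqrt(W)
sqrt(W) = sqrt(371) = 19.26136
t = 2.07 * 19.26136 = 39.8710 s

Final answer: 39.8710 s


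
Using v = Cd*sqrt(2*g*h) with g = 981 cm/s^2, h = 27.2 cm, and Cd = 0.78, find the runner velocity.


Formula: v = Cd * sqrt(2 * g * h)  (Torricelli with discharge coefficient)
2*g*h = 2 * 981 * 27.2 = 53366.4 cm^2/s^2
sqrt(53366.4) = 231.01169 cm/s
v = 0.78 * 231.01169 = 180.1891 cm/s

Final answer: 180.1891 cm/s


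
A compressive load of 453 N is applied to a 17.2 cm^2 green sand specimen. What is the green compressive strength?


Formula: Compressive Strength = Force / Area
Strength = 453 N / 17.2 cm^2 = 26.3372 N/cm^2


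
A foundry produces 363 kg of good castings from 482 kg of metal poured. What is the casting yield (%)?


Formula: Casting Yield = (W_good / W_total) * 100
Yield = (363 kg / 482 kg) * 100 = 75.3112%

75.3112%


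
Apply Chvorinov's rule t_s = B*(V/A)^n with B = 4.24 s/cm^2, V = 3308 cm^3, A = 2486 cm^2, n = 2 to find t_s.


Formula: t_s = B * (V/A)^n  (Chvorinov's rule, n=2)
Modulus M = V/A = 3308/2486 = 1.330652 cm
M^2 = 1.330652^2 = 1.770635 cm^2
t_s = 4.24 * 1.770635 = 7.5075 s

7.5075 s


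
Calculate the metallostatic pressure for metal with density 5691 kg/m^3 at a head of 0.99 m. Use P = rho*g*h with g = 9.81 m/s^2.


Formula: P = rho * g * h
rho * g = 5691 * 9.81 = 55828.71 N/m^3
P = 55828.71 * 0.99 = 55270.4229 Pa

55270.4229 Pa


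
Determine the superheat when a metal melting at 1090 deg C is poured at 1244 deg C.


Formula: Superheat = T_pour - T_melt
Superheat = 1244 - 1090 = 154 deg C


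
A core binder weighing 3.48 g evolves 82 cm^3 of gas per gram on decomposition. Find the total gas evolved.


Formula: V_gas = W_binder * gas_evolution_rate
V = 3.48 g * 82 cm^3/g = 285.3600 cm^3


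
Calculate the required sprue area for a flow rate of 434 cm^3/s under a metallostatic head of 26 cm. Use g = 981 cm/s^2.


Formula: v = sqrt(2*g*h), A = Q/v
Velocity: v = sqrt(2 * 981 * 26) = sqrt(51012) = 225.8584 cm/s
Sprue area: A = Q / v = 434 / 225.8584 = 1.9216 cm^2

Final answer: 1.9216 cm^2


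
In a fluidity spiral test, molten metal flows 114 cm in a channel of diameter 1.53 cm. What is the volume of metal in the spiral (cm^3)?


Formula: V = pi * (d/2)^2 * L  (cylinder volume)
Radius = 1.53/2 = 0.765 cm
V = pi * 0.765^2 * 114 = 209.5934 cm^3

209.5934 cm^3


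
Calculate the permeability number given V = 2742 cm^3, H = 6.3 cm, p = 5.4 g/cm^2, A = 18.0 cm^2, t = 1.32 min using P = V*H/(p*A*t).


Formula: Permeability Number P = (V * H) / (p * A * t)
Numerator: V * H = 2742 * 6.3 = 17274.6
Denominator: p * A * t = 5.4 * 18.0 * 1.32 = 128.304
P = 17274.6 / 128.304 = 134.6380

134.6380


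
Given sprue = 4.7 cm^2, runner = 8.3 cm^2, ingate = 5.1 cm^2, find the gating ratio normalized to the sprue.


Sprue:Runner:Ingate = 1 : 8.3/4.7 : 5.1/4.7 = 1:1.77:1.09

Answer: 1:1.77:1.09


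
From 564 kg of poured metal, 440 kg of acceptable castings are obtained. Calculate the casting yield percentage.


Formula: Casting Yield = (W_good / W_total) * 100
Yield = (440 kg / 564 kg) * 100 = 78.0142%

78.0142%


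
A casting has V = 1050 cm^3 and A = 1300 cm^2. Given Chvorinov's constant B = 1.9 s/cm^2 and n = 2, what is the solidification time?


Formula: t_s = B * (V/A)^n  (Chvorinov's rule, n=2)
Modulus M = V/A = 1050/1300 = 0.807692 cm
M^2 = 0.807692^2 = 0.652366 cm^2
t_s = 1.9 * 0.652366 = 1.2395 s

Final answer: 1.2395 s


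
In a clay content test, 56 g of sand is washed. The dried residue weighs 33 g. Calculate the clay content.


Formula: Clay% = (W_total - W_washed) / W_total * 100
Clay mass = 56 - 33 = 23 g
Clay% = 23 / 56 * 100 = 41.0714%


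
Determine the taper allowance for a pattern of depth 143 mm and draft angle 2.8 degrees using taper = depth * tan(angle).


Formula: taper = depth * tan(draft_angle)
tan(2.8 deg) = 0.0489082
taper = 143 mm * 0.0489082 = 6.9939 mm

6.9939 mm


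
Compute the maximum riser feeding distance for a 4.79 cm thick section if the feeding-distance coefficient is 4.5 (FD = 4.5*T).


Formula: FD = 4.5 * T  (riser feeding-distance rule)
FD = 4.5 * 4.79 cm = 21.5550 cm

21.5550 cm


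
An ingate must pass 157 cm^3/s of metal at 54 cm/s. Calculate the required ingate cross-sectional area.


Formula: A_ingate = Q / v  (continuity equation)
A = 157 cm^3/s / 54 cm/s = 2.9074 cm^2

2.9074 cm^2


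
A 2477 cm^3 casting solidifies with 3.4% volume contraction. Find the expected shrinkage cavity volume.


Formula: V_shrink = V_casting * shrinkage_pct / 100
V_shrink = 2477 cm^3 * 3.4 / 100 = 84.2180 cm^3

84.2180 cm^3


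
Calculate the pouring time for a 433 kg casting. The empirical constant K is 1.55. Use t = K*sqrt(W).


Formula: t = K * sqrt(W)
sqrt(W) = sqrt(433) = 20.80865
t = 1.55 * 20.80865 = 32.2534 s

Final answer: 32.2534 s


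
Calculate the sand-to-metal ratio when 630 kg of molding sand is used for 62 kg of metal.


Formula: Sand-to-Metal Ratio = W_sand / W_metal
Ratio = 630 kg / 62 kg = 10.1613


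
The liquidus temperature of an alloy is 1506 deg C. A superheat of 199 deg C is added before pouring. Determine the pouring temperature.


Formula: T_pour = T_melt + Superheat
T_pour = 1506 + 199 = 1705 deg C

Final answer: 1705 deg C


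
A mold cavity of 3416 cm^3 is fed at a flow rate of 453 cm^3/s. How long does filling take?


Formula: t_fill = V_mold / Q_flow
t = 3416 cm^3 / 453 cm^3/s = 7.5408 s


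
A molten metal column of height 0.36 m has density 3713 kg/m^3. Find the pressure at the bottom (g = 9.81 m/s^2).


Formula: P = rho * g * h
rho * g = 3713 * 9.81 = 36424.53 N/m^3
P = 36424.53 * 0.36 = 13112.8308 Pa


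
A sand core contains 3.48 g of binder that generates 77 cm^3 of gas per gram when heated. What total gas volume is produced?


Formula: V_gas = W_binder * gas_evolution_rate
V = 3.48 g * 77 cm^3/g = 267.9600 cm^3

Answer: 267.9600 cm^3


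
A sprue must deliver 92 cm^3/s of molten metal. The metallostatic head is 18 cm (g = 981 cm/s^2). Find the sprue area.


Formula: v = sqrt(2*g*h), A = Q/v
Velocity: v = sqrt(2 * 981 * 18) = sqrt(35316) = 187.9255 cm/s
Sprue area: A = Q / v = 92 / 187.9255 = 0.4896 cm^2


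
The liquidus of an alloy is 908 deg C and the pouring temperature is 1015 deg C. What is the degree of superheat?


Formula: Superheat = T_pour - T_melt
Superheat = 1015 - 908 = 107 deg C


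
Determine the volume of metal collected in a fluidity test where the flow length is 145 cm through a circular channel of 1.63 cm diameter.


Formula: V = pi * (d/2)^2 * L  (cylinder volume)
Radius = 1.63/2 = 0.815 cm
V = pi * 0.815^2 * 145 = 302.5750 cm^3


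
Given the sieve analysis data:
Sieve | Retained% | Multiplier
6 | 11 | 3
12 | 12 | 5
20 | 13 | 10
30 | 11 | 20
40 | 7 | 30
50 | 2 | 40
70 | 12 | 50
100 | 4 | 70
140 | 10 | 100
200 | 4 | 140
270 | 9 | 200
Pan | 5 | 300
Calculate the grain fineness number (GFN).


Formula: GFN = sum(pct * multiplier) / sum(pct)
sum(pct * multiplier) = 6473
sum(pct) = 100
GFN = 6473 / 100 = 64.73

64.73


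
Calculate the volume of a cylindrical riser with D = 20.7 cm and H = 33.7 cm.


Formula: V = pi * (D/2)^2 * H  (cylinder volume)
Radius = D/2 = 20.7/2 = 10.35 cm
V = pi * 10.35^2 * 33.7 = 11341.2382 cm^3

Answer: 11341.2382 cm^3


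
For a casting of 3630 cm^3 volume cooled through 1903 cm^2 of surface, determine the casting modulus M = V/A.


Formula: Casting Modulus M = V / A
M = 3630 cm^3 / 1903 cm^2 = 1.9075 cm


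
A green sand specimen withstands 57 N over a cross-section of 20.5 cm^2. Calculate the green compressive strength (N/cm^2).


Formula: Compressive Strength = Force / Area
Strength = 57 N / 20.5 cm^2 = 2.7805 N/cm^2

Final answer: 2.7805 N/cm^2


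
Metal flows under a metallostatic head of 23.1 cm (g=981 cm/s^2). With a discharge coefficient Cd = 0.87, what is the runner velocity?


Formula: v = Cd * sqrt(2 * g * h)  (Torricelli with discharge coefficient)
2*g*h = 2 * 981 * 23.1 = 45322.2 cm^2/s^2
sqrt(45322.2) = 212.89011 cm/s
v = 0.87 * 212.89011 = 185.2144 cm/s

Answer: 185.2144 cm/s


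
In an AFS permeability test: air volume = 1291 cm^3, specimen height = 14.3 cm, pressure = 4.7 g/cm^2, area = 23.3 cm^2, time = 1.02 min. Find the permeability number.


Formula: Permeability Number P = (V * H) / (p * A * t)
Numerator: V * H = 1291 * 14.3 = 18461.3
Denominator: p * A * t = 4.7 * 23.3 * 1.02 = 111.7002
P = 18461.3 / 111.7002 = 165.2754

Final answer: 165.2754


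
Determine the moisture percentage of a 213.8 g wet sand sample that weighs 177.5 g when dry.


Formula: MC = (W_wet - W_dry) / W_wet * 100
Water mass = 213.8 - 177.5 = 36.3 g
MC = 36.3 / 213.8 * 100 = 16.9785%

16.9785%


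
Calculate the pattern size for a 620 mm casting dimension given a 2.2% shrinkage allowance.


Formula: L_pattern = L_casting * (1 + shrinkage_rate/100)
Shrinkage factor = 1 + 2.2/100 = 1.022
L_pattern = 620 mm * 1.022 = 633.6400 mm

633.6400 mm


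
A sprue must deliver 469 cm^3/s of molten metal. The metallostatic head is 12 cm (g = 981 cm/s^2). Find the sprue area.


Formula: v = sqrt(2*g*h), A = Q/v
Velocity: v = sqrt(2 * 981 * 12) = sqrt(23544) = 153.4405 cm/s
Sprue area: A = Q / v = 469 / 153.4405 = 3.0566 cm^2

Answer: 3.0566 cm^2


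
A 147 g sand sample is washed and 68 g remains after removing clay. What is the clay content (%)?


Formula: Clay% = (W_total - W_washed) / W_total * 100
Clay mass = 147 - 68 = 79 g
Clay% = 79 / 147 * 100 = 53.7415%

53.7415%


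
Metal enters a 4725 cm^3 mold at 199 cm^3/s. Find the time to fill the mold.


Formula: t_fill = V_mold / Q_flow
t = 4725 cm^3 / 199 cm^3/s = 23.7437 s

23.7437 s


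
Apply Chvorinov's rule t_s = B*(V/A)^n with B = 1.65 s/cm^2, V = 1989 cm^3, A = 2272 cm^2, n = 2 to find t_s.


Formula: t_s = B * (V/A)^n  (Chvorinov's rule, n=2)
Modulus M = V/A = 1989/2272 = 0.875440 cm
M^2 = 0.875440^2 = 0.766395 cm^2
t_s = 1.65 * 0.766395 = 1.2646 s

Answer: 1.2646 s


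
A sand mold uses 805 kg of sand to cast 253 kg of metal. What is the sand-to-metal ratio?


Formula: Sand-to-Metal Ratio = W_sand / W_metal
Ratio = 805 kg / 253 kg = 3.1818

3.1818


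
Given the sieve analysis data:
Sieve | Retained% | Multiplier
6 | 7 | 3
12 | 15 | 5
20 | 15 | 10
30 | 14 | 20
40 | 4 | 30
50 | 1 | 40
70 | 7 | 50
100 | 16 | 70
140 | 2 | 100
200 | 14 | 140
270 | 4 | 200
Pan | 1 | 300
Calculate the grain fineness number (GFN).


Formula: GFN = sum(pct * multiplier) / sum(pct)
sum(pct * multiplier) = 5416
sum(pct) = 100
GFN = 5416 / 100 = 54.16


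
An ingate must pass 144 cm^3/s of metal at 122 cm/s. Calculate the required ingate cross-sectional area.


Formula: A_ingate = Q / v  (continuity equation)
A = 144 cm^3/s / 122 cm/s = 1.1803 cm^2

Answer: 1.1803 cm^2


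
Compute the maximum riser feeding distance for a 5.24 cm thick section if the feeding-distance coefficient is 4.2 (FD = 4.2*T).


Formula: FD = 4.2 * T  (riser feeding-distance rule)
FD = 4.2 * 5.24 cm = 22.0080 cm

Answer: 22.0080 cm


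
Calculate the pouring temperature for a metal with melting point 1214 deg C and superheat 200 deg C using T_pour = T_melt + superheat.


Formula: T_pour = T_melt + Superheat
T_pour = 1214 + 200 = 1414 deg C

Final answer: 1414 deg C


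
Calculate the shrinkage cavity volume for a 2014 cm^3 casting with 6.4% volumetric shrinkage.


Formula: V_shrink = V_casting * shrinkage_pct / 100
V_shrink = 2014 cm^3 * 6.4 / 100 = 128.8960 cm^3


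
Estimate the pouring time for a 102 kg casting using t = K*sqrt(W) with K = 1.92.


Formula: t = K * sqrt(W)
sqrt(W) = sqrt(102) = 10.09950
t = 1.92 * 10.09950 = 19.3910 s


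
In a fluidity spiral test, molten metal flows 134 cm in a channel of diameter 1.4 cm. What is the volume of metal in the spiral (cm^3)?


Formula: V = pi * (d/2)^2 * L  (cylinder volume)
Radius = 1.4/2 = 0.7 cm
V = pi * 0.7^2 * 134 = 206.2770 cm^3

206.2770 cm^3


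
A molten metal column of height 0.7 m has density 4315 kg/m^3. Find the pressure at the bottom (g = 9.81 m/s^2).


Formula: P = rho * g * h
rho * g = 4315 * 9.81 = 42330.15 N/m^3
P = 42330.15 * 0.7 = 29631.1050 Pa


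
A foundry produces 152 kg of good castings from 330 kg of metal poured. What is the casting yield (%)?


Formula: Casting Yield = (W_good / W_total) * 100
Yield = (152 kg / 330 kg) * 100 = 46.0606%


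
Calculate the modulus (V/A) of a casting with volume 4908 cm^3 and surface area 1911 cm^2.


Formula: Casting Modulus M = V / A
M = 4908 cm^3 / 1911 cm^2 = 2.5683 cm


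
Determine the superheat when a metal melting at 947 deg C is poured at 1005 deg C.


Formula: Superheat = T_pour - T_melt
Superheat = 1005 - 947 = 58 deg C


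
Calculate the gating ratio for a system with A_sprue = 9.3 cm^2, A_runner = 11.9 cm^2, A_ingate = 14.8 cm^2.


Sprue:Runner:Ingate = 1 : 11.9/9.3 : 14.8/9.3 = 1:1.28:1.59


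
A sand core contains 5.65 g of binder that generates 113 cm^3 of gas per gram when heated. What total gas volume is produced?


Formula: V_gas = W_binder * gas_evolution_rate
V = 5.65 g * 113 cm^3/g = 638.4500 cm^3

Answer: 638.4500 cm^3


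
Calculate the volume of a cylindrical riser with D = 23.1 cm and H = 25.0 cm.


Formula: V = pi * (D/2)^2 * H  (cylinder volume)
Radius = D/2 = 23.1/2 = 11.55 cm
V = pi * 11.55^2 * 25.0 = 10477.4078 cm^3

Final answer: 10477.4078 cm^3


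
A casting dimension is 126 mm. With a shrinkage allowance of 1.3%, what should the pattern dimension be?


Formula: L_pattern = L_casting * (1 + shrinkage_rate/100)
Shrinkage factor = 1 + 1.3/100 = 1.013
L_pattern = 126 mm * 1.013 = 127.6380 mm

Answer: 127.6380 mm


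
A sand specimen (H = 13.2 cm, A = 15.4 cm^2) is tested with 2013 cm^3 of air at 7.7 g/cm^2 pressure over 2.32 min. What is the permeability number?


Formula: Permeability Number P = (V * H) / (p * A * t)
Numerator: V * H = 2013 * 13.2 = 26571.6
Denominator: p * A * t = 7.7 * 15.4 * 2.32 = 275.1056
P = 26571.6 / 275.1056 = 96.5869


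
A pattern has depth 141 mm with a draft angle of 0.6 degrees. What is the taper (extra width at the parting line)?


Formula: taper = depth * tan(draft_angle)
tan(0.6 deg) = 0.0104724
taper = 141 mm * 0.0104724 = 1.4766 mm


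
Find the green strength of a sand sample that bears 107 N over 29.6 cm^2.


Formula: Compressive Strength = Force / Area
Strength = 107 N / 29.6 cm^2 = 3.6149 N/cm^2

Final answer: 3.6149 N/cm^2


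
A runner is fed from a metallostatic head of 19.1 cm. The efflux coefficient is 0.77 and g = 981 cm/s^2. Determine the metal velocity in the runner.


Formula: v = Cd * sqrt(2 * g * h)  (Torricelli with discharge coefficient)
2*g*h = 2 * 981 * 19.1 = 37474.2 cm^2/s^2
sqrt(37474.2) = 193.58254 cm/s
v = 0.77 * 193.58254 = 149.0586 cm/s

Final answer: 149.0586 cm/s


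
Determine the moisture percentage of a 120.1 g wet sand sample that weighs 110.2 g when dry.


Formula: MC = (W_wet - W_dry) / W_wet * 100
Water mass = 120.1 - 110.2 = 9.9 g
MC = 9.9 / 120.1 * 100 = 8.2431%

8.2431%


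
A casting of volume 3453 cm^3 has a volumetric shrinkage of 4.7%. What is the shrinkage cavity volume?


Formula: V_shrink = V_casting * shrinkage_pct / 100
V_shrink = 3453 cm^3 * 4.7 / 100 = 162.2910 cm^3


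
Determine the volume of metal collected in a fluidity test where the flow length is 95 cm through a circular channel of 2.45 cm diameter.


Formula: V = pi * (d/2)^2 * L  (cylinder volume)
Radius = 2.45/2 = 1.225 cm
V = pi * 1.225^2 * 95 = 447.8635 cm^3

Answer: 447.8635 cm^3


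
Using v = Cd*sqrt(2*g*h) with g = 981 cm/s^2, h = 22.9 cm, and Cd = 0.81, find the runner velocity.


Formula: v = Cd * sqrt(2 * g * h)  (Torricelli with discharge coefficient)
2*g*h = 2 * 981 * 22.9 = 44929.8 cm^2/s^2
sqrt(44929.8) = 211.96651 cm/s
v = 0.81 * 211.96651 = 171.6929 cm/s

Final answer: 171.6929 cm/s


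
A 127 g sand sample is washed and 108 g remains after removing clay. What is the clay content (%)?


Formula: Clay% = (W_total - W_washed) / W_total * 100
Clay mass = 127 - 108 = 19 g
Clay% = 19 / 127 * 100 = 14.9606%


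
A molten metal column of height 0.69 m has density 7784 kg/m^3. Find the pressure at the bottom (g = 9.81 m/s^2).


Formula: P = rho * g * h
rho * g = 7784 * 9.81 = 76361.04 N/m^3
P = 76361.04 * 0.69 = 52689.1176 Pa

Final answer: 52689.1176 Pa


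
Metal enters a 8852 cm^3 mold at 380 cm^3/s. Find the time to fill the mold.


Formula: t_fill = V_mold / Q_flow
t = 8852 cm^3 / 380 cm^3/s = 23.2947 s


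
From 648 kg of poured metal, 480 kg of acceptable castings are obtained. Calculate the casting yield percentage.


Formula: Casting Yield = (W_good / W_total) * 100
Yield = (480 kg / 648 kg) * 100 = 74.0741%

Final answer: 74.0741%


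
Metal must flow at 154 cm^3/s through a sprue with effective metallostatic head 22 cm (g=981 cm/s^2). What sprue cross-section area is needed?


Formula: v = sqrt(2*g*h), A = Q/v
Velocity: v = sqrt(2 * 981 * 22) = sqrt(43164) = 207.7595 cm/s
Sprue area: A = Q / v = 154 / 207.7595 = 0.7412 cm^2

0.7412 cm^2


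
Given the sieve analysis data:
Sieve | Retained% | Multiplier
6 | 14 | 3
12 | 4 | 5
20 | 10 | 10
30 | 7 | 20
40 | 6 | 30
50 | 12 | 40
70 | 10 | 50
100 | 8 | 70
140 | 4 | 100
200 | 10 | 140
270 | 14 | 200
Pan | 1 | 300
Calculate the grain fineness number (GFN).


Formula: GFN = sum(pct * multiplier) / sum(pct)
sum(pct * multiplier) = 6922
sum(pct) = 100
GFN = 6922 / 100 = 69.22


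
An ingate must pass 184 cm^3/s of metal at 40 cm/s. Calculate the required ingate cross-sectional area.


Formula: A_ingate = Q / v  (continuity equation)
A = 184 cm^3/s / 40 cm/s = 4.6000 cm^2


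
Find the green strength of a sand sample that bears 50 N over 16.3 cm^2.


Formula: Compressive Strength = Force / Area
Strength = 50 N / 16.3 cm^2 = 3.0675 N/cm^2

Final answer: 3.0675 N/cm^2


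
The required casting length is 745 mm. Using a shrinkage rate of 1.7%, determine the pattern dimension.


Formula: L_pattern = L_casting * (1 + shrinkage_rate/100)
Shrinkage factor = 1 + 1.7/100 = 1.017
L_pattern = 745 mm * 1.017 = 757.6650 mm

757.6650 mm


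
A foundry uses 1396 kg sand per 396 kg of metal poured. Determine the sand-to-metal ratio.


Formula: Sand-to-Metal Ratio = W_sand / W_metal
Ratio = 1396 kg / 396 kg = 3.5253

3.5253


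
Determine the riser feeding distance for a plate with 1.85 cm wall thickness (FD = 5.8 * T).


Formula: FD = 5.8 * T  (riser feeding-distance rule)
FD = 5.8 * 1.85 cm = 10.7300 cm


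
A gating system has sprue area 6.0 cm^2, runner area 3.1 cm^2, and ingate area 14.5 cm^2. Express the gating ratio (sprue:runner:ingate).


Sprue:Runner:Ingate = 1 : 3.1/6.0 : 14.5/6.0 = 1:0.52:2.42

1:0.52:2.42


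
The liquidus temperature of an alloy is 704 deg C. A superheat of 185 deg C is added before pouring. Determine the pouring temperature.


Formula: T_pour = T_melt + Superheat
T_pour = 704 + 185 = 889 deg C

889 deg C


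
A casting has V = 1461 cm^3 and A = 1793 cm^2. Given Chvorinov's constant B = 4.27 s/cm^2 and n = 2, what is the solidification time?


Formula: t_s = B * (V/A)^n  (Chvorinov's rule, n=2)
Modulus M = V/A = 1461/1793 = 0.814835 cm
M^2 = 0.814835^2 = 0.663956 cm^2
t_s = 4.27 * 0.663956 = 2.8351 s

Answer: 2.8351 s


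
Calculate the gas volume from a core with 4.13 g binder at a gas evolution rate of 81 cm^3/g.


Formula: V_gas = W_binder * gas_evolution_rate
V = 4.13 g * 81 cm^3/g = 334.5300 cm^3

334.5300 cm^3


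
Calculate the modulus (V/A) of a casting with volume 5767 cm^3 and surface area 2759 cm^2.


Formula: Casting Modulus M = V / A
M = 5767 cm^3 / 2759 cm^2 = 2.0903 cm

2.0903 cm


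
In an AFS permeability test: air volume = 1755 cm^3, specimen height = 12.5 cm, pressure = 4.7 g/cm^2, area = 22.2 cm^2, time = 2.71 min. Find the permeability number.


Formula: Permeability Number P = (V * H) / (p * A * t)
Numerator: V * H = 1755 * 12.5 = 21937.5
Denominator: p * A * t = 4.7 * 22.2 * 2.71 = 282.7614
P = 21937.5 / 282.7614 = 77.5831

Final answer: 77.5831


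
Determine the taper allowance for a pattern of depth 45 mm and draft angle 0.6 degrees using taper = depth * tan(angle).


Formula: taper = depth * tan(draft_angle)
tan(0.6 deg) = 0.0104724
taper = 45 mm * 0.0104724 = 0.4713 mm

0.4713 mm


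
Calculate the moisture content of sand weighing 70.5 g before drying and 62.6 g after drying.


Formula: MC = (W_wet - W_dry) / W_wet * 100
Water mass = 70.5 - 62.6 = 7.9 g
MC = 7.9 / 70.5 * 100 = 11.2057%

Final answer: 11.2057%


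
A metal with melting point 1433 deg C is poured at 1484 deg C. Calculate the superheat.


Formula: Superheat = T_pour - T_melt
Superheat = 1484 - 1433 = 51 deg C

Final answer: 51 deg C


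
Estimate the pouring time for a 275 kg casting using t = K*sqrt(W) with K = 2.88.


Formula: t = K * sqrt(W)
sqrt(W) = sqrt(275) = 16.58312
t = 2.88 * 16.58312 = 47.7594 s

47.7594 s


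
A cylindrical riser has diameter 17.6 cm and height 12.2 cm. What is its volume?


Formula: V = pi * (D/2)^2 * H  (cylinder volume)
Radius = D/2 = 17.6/2 = 8.8 cm
V = pi * 8.8^2 * 12.2 = 2968.0762 cm^3

Final answer: 2968.0762 cm^3


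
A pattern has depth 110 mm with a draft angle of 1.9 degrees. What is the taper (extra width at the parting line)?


Formula: taper = depth * tan(draft_angle)
tan(1.9 deg) = 0.0331734
taper = 110 mm * 0.0331734 = 3.6491 mm


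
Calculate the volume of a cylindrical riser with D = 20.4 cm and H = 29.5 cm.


Formula: V = pi * (D/2)^2 * H  (cylinder volume)
Radius = D/2 = 20.4/2 = 10.2 cm
V = pi * 10.2^2 * 29.5 = 9642.1133 cm^3

Final answer: 9642.1133 cm^3


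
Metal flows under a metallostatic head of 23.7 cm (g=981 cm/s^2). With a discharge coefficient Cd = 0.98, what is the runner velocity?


Formula: v = Cd * sqrt(2 * g * h)  (Torricelli with discharge coefficient)
2*g*h = 2 * 981 * 23.7 = 46499.4 cm^2/s^2
sqrt(46499.4) = 215.63720 cm/s
v = 0.98 * 215.63720 = 211.3245 cm/s


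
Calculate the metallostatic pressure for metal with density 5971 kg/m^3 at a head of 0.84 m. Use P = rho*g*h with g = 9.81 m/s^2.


Formula: P = rho * g * h
rho * g = 5971 * 9.81 = 58575.51 N/m^3
P = 58575.51 * 0.84 = 49203.4284 Pa

49203.4284 Pa


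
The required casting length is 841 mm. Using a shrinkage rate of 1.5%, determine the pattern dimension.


Formula: L_pattern = L_casting * (1 + shrinkage_rate/100)
Shrinkage factor = 1 + 1.5/100 = 1.015
L_pattern = 841 mm * 1.015 = 853.6150 mm

853.6150 mm


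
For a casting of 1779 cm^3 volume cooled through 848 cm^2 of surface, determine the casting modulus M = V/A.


Formula: Casting Modulus M = V / A
M = 1779 cm^3 / 848 cm^2 = 2.0979 cm

Final answer: 2.0979 cm


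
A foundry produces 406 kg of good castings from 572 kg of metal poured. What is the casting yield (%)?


Formula: Casting Yield = (W_good / W_total) * 100
Yield = (406 kg / 572 kg) * 100 = 70.9790%

70.9790%


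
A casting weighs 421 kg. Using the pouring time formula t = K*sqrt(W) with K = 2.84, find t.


Formula: t = K * sqrt(W)
sqrt(W) = sqrt(421) = 20.51828
t = 2.84 * 20.51828 = 58.2719 s

Final answer: 58.2719 s


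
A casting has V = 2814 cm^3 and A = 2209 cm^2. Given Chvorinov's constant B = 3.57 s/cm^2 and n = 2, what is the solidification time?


Formula: t_s = B * (V/A)^n  (Chvorinov's rule, n=2)
Modulus M = V/A = 2814/2209 = 1.273880 cm
M^2 = 1.273880^2 = 1.622770 cm^2
t_s = 3.57 * 1.622770 = 5.7933 s

Final answer: 5.7933 s


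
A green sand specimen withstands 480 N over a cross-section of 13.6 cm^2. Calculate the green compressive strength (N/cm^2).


Formula: Compressive Strength = Force / Area
Strength = 480 N / 13.6 cm^2 = 35.2941 N/cm^2

Final answer: 35.2941 N/cm^2


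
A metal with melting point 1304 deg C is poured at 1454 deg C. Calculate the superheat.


Formula: Superheat = T_pour - T_melt
Superheat = 1454 - 1304 = 150 deg C

Answer: 150 deg C
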